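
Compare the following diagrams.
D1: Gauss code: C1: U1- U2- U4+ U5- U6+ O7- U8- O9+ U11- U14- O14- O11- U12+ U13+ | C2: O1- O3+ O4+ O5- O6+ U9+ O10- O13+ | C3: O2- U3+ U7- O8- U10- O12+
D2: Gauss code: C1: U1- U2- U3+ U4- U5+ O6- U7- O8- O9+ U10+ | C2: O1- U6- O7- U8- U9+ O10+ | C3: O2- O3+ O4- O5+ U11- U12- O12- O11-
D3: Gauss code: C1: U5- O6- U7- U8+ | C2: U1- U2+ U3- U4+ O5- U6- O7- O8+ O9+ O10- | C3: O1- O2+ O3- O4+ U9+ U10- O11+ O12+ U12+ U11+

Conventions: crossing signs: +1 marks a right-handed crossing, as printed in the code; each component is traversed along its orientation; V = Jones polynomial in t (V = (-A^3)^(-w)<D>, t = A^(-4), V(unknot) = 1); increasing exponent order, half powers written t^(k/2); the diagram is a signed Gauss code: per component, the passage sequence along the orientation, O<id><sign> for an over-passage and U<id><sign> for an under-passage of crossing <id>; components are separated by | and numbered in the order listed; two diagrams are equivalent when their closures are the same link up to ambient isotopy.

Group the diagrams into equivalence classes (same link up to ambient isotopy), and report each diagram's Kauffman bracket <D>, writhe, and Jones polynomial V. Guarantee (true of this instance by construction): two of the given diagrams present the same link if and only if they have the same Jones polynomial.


equivalence classes: {D1} | {D2, D3}
D1 (bracket A^-14 + 2A^-6 + A^2; 14 crossings at w = -2): V = t^-2 + 2 + t^2
V(D2) = t^-3 + t^-2 + t^-1 + 1  [12 crossings, <D> = A^-12 + A^-8 + A^-4 + 1, w = -4]
V(D3) = t^-3 + t^-2 + t^-1 + 1  (w 0, c 12, <D> = 1 + A^4 + A^8 + A^12)
observation: V(t) takes 2 values over 3 diagrams, fixing the grouping


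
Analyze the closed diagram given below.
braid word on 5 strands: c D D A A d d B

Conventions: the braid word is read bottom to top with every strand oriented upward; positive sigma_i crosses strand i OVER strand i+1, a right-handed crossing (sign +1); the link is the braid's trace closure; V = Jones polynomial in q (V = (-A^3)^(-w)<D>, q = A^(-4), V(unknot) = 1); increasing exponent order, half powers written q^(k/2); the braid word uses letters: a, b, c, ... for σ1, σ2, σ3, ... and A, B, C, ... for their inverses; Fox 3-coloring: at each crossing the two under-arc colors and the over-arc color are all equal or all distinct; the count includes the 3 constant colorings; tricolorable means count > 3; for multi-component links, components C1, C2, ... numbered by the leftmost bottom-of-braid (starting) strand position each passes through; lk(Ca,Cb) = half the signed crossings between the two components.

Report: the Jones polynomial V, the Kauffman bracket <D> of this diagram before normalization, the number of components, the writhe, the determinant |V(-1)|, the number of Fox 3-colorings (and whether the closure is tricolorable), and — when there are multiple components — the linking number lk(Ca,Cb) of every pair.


Jones polynomial: V(q) = q^-3 + q^-2 + q^-1 + 1
<D> = A^-6 + A^-2 + A^2 + A^6; writhe -2
components 3, writhe -2 (8 crossings)
linking number lk(C1,C2) = -1
lk(C1,C3): 0
lk(C2,C3) = 0
3-colorings: 9 of 3^8, det 0 — tricolorable
note: |V(-1)| = 0: so tricolorable, since 3 divides 0


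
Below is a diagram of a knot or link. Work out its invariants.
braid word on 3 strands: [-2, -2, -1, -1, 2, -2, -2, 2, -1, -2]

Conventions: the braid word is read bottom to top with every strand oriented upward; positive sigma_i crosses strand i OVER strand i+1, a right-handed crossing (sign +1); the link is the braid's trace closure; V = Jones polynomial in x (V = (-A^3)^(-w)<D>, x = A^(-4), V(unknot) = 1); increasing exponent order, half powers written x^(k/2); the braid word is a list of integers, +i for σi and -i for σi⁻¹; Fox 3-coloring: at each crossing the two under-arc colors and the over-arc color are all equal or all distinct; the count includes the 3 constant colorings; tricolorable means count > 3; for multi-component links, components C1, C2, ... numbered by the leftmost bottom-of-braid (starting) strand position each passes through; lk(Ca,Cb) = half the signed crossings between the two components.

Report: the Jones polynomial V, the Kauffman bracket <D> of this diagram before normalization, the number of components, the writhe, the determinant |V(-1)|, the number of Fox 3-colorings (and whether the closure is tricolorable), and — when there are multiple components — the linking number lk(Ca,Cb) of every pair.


Jones polynomial: V(x) = x^-8 - 2x^-7 + x^-6 - 2x^-5 + 2x^-4 + x^-2
<D> = A^-10 + 2A^-2 - 2A^2 + A^6 - 2A^10 + A^14; writhe -6
components 1, writhe -6 (10 crossings)
3-colorings: 27 of 3^10, det 9 — tricolorable
note: V spans 6 powers of x: at least 6 crossings in any diagram


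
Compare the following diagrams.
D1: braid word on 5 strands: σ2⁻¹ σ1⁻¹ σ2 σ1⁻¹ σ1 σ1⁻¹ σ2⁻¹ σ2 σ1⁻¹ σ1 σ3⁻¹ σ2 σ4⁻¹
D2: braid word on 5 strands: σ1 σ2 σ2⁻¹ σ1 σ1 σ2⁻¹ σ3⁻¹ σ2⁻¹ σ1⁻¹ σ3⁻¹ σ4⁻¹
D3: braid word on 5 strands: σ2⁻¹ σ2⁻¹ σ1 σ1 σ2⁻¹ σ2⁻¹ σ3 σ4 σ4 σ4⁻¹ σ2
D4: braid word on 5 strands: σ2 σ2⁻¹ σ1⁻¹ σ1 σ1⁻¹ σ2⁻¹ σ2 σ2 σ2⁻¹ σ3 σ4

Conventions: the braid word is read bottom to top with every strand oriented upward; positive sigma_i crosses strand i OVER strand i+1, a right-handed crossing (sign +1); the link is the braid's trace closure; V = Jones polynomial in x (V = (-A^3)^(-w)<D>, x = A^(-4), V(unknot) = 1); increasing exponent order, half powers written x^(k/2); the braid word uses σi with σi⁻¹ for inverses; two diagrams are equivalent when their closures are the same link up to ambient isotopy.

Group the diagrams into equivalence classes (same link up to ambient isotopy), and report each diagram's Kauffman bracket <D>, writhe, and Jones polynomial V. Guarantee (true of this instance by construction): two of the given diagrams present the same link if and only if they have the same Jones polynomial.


grouping into links: {D1} | {D2, D3} | {D4}
V(D1) = -x^(-5/2) - x^(-1/2)  (w -3, c 13, <D> = A^-7 + A)
V(D2) = x^(-7/2) - x^(-5/2) + x^(-3/2) - 2x^(-1/2) - x^(3/2)  [11 crossings, <D> = A^-15 + 2A^-7 - A^-3 + A - A^5, w = -3]
V(D3) = x^(-7/2) - x^(-5/2) + x^(-3/2) - 2x^(-1/2) - x^(3/2)  [11 crossings, <D> = A^-3 + 2A^5 - A^9 + A^13 - A^17, w = +1]
D4 (bracket A + A^5; 11 crossings at w = +1): V = -x^(-1/2) - x^(1/2)
key observation: 3 classes among 4 diagrams; unequal V(x) rules out equality


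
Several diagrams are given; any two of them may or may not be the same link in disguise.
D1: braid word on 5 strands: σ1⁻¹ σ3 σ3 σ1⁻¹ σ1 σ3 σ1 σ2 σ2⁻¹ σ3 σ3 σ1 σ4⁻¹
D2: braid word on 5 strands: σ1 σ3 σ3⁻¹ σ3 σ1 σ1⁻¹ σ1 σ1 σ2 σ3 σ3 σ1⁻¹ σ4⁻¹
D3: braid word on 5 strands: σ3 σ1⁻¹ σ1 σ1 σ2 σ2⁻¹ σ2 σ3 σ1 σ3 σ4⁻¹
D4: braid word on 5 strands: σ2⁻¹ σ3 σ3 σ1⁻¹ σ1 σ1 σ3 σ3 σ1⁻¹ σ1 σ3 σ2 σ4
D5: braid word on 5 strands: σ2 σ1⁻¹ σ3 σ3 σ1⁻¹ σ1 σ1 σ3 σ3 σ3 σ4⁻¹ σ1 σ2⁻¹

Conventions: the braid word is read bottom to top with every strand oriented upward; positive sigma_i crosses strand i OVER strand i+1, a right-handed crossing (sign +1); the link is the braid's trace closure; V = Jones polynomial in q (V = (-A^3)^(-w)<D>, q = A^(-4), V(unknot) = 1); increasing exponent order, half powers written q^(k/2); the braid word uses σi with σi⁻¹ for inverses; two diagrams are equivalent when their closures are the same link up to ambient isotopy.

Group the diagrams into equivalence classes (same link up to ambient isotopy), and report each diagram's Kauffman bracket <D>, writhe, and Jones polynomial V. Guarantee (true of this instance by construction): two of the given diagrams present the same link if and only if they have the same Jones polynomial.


grouping into links: {D1, D4, D5} | {D2, D3}
V(D1) = -q^(3/2) - q^(5/2) - q^(7/2) + q^(15/2)  (w +5, c 13, <D> = -A^-15 + A + A^5 + A^9)
V(D2) = -q^(3/2) - 2q^(7/2) + q^(9/2) - q^(11/2) + q^(13/2)  [13 crossings, <D> = -A^-11 + A^-7 - A^-3 + 2A + A^9, w = +5]
V(D3) = -q^(3/2) - 2q^(7/2) + q^(9/2) - q^(11/2) + q^(13/2)  [11 crossings, <D> = -A^-11 + A^-7 - A^-3 + 2A + A^9, w = +5]
V(D4) = -q^(3/2) - q^(5/2) - q^(7/2) + q^(15/2)  [13 crossings, <D> = -A^-9 + A^7 + A^11 + A^15, w = +7]
V(D5) = -q^(3/2) - q^(5/2) - q^(7/2) + q^(15/2)  (w +5, c 13, <D> = -A^-15 + A + A^5 + A^9)
why: comparing 5 Jones polynomials yields 2 groups


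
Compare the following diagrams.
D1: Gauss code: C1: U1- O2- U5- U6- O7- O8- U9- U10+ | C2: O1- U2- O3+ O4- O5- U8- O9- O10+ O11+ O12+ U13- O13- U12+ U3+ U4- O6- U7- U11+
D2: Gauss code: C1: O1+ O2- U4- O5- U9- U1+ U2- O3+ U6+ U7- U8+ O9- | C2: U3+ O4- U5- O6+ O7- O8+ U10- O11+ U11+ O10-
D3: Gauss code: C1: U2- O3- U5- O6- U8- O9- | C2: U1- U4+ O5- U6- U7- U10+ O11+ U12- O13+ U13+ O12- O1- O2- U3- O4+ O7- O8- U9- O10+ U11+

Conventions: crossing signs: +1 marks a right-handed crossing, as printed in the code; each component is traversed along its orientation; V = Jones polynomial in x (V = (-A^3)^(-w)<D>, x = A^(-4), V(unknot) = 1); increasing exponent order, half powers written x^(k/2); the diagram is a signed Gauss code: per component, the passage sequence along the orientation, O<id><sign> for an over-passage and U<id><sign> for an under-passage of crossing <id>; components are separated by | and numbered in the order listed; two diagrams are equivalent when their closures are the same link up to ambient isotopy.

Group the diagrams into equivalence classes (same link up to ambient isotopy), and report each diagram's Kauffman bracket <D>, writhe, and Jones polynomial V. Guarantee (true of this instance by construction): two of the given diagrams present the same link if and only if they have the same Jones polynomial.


grouping into links: {D1, D3} | {D2}
V(D1) = -x^(-15/2) + x^(-13/2) - 2x^(-11/2) + 2x^(-9/2) - 2x^(-7/2) + x^(-5/2) - x^(-3/2)  (w -5, c 13, <D> = A^-9 - A^-5 + 2A^-1 - 2A^3 + 2A^7 - A^11 + A^15)
V(D2) = x^(-7/2) - 2x^(-5/2) + x^(-3/2) - 2x^(-1/2) + x^(1/2) - x^(3/2)  (w -1, c 11, <D> = A^-9 - A^-5 + 2A^-1 - A^3 + 2A^7 - A^11)
V(D3) = -x^(-15/2) + x^(-13/2) - 2x^(-11/2) + 2x^(-9/2) - 2x^(-7/2) + x^(-5/2) - x^(-3/2)  [13 crossings, <D> = A^-9 - A^-5 + 2A^-1 - 2A^3 + 2A^7 - A^11 + A^15, w = -5]
why: 2 values of V(x) split the 3 diagrams


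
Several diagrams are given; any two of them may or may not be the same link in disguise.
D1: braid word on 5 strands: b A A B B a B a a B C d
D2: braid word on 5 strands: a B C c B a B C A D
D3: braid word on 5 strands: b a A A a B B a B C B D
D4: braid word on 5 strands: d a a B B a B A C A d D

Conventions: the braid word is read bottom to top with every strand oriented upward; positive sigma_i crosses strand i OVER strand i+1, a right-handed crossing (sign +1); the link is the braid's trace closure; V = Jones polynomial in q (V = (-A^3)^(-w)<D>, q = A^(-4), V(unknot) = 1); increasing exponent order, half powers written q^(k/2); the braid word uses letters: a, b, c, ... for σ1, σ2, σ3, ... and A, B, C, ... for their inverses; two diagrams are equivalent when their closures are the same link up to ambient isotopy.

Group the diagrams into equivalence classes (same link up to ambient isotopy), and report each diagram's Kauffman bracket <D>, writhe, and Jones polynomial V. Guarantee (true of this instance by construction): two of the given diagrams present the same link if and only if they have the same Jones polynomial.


classes: {D1, D2, D3, D4}
V(D1) = -q^-4 + q^-3 + q^-1  [12 crossings, <D> = A^-2 + A^6 - A^10, w = -2]
V(D2) = -q^-4 + q^-3 + q^-1  (w -4, c 10, <D> = A^-8 + 1 - A^4)
D3 (bracket A^-8 + 1 - A^4; 12 crossings at w = -4): V = -q^-4 + q^-3 + q^-1
D4 (bracket A^-2 + A^6 - A^10; 12 crossings at w = -2): V = -q^-4 + q^-3 + q^-1
insight: one V(q) for all 4 diagrams — one class (guaranteed)


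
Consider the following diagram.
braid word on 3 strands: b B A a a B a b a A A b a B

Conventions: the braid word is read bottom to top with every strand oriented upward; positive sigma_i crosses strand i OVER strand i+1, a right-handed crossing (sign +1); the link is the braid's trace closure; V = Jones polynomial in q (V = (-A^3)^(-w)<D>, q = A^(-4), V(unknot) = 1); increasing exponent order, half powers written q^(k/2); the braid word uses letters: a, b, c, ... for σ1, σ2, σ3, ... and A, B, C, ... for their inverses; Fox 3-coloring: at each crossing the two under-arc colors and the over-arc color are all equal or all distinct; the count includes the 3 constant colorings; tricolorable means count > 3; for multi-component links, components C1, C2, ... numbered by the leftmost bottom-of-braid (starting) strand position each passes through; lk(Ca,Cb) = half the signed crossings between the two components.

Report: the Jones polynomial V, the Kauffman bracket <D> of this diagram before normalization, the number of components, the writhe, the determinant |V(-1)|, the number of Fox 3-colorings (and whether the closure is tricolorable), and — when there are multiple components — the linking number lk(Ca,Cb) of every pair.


V(q) = -q^-1 + 2 - q + 2q^2 - q^3 + q^4 - q^5
bracket: -A^-14 + A^-10 - A^-6 + 2A^-2 - A^2 + 2A^6 - A^10, w = +2
1 component, writhe +2, over 14 crossings
det 9, colorings 9 of 3^14 — tricolorable
observation: w = +2 shifts under R1 moves; the (-A^3)^(-2) factor cancels that in V


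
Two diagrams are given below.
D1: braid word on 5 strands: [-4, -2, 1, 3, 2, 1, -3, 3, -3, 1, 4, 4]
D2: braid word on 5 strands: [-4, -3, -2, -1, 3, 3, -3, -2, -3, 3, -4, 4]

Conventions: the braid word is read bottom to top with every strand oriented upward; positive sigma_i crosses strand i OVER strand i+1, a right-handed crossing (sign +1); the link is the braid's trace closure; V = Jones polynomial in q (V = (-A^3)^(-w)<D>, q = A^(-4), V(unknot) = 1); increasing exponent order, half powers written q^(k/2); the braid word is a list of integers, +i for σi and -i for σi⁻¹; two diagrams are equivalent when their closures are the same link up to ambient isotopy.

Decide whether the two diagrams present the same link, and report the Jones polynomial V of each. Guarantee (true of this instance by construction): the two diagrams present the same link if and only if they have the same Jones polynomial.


equivalent: no
V(D1) = q + q^3 - q^4  (w +4, c 12, <D> = -A^-4 + 1 + A^8)
V(D2) = 1  (w -4, c 12, <D> = A^-12)
why: 2 classes among 2 diagrams; unequal V(q) rules out equality


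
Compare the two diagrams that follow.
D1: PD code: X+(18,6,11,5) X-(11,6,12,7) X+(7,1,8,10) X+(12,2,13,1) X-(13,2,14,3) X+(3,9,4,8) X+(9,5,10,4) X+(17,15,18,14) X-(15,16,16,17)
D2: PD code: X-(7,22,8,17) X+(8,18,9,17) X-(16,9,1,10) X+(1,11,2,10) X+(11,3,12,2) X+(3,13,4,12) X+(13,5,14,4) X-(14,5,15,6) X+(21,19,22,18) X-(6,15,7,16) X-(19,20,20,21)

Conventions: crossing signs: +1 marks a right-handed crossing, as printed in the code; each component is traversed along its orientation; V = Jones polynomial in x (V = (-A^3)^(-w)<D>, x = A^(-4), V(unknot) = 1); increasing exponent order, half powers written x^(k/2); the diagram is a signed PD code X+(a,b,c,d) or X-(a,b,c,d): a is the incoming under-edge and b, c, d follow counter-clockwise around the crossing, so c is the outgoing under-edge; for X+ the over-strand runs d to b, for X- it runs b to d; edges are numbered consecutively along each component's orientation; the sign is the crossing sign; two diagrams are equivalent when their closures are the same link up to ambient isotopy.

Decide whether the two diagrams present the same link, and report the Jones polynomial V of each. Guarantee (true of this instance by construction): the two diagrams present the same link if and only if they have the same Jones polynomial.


equivalent: no
V(D1) = -x^(1/2) - x^(3/2) - x^(5/2) + x^(9/2)  (w +3, c 9, <D> = -A^-9 + A^-1 + A^3 + A^7)
V(D2) = -x^(-1/2) - x^(1/2)  (w +1, c 11, <D> = A + A^5)
why: 2 values of V(x) split the 2 diagrams


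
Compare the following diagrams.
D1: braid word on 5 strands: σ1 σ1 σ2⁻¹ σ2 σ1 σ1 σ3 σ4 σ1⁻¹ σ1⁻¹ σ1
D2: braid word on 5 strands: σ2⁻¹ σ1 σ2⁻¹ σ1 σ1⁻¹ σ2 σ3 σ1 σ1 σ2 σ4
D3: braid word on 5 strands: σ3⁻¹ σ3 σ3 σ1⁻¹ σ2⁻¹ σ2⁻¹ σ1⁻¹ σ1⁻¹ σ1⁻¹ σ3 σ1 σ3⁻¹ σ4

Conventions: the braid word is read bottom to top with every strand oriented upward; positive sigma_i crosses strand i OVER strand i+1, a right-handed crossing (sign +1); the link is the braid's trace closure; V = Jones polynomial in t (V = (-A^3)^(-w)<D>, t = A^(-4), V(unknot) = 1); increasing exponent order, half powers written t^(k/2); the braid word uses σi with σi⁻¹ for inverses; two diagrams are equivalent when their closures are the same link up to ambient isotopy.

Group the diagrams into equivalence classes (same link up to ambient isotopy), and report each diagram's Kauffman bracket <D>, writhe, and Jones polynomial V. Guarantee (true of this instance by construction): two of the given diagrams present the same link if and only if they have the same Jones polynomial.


equivalence classes: {D1, D2} | {D3}
D1 (bracket -A^-3 + A^5 + A^9 + A^13; 11 crossings at w = +5): V = -t^(1/2) - t^(3/2) - t^(5/2) + t^(9/2)
V(D2) = -t^(1/2) - t^(3/2) - t^(5/2) + t^(9/2)  [11 crossings, <D> = -A^-3 + A^5 + A^9 + A^13, w = +5]
V(D3) = t^(-13/2) - t^(-11/2) + t^(-9/2) - 2t^(-7/2) - t^(-3/2)  [13 crossings, <D> = A^-3 + 2A^5 - A^9 + A^13 - A^17, w = -3]
key observation: 2 values of V(t) split the 3 diagrams


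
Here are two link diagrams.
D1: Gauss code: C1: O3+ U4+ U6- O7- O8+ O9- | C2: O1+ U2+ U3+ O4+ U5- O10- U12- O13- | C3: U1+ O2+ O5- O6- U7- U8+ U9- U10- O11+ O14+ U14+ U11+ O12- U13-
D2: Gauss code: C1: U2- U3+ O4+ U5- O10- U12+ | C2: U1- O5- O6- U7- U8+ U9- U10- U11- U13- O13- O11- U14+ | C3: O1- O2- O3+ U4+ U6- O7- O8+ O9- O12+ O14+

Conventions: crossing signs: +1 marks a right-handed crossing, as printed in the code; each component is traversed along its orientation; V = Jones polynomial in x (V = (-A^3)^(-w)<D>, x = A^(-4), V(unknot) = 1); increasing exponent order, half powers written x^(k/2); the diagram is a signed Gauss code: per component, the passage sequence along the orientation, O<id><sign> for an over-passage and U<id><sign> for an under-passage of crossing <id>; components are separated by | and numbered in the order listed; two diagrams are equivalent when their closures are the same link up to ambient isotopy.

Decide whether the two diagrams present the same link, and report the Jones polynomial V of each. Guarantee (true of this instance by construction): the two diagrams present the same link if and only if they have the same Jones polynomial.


equivalent: yes
V(D1) = x^-4 + x^-2 + 2  (w 0, c 14, <D> = 2 + A^8 + A^16)
V(D2) = x^-4 + x^-2 + 2  (w -4, c 14, <D> = 2A^-12 + A^-4 + A^4)
why: Reidemeister moves carry D1 (14 crossings) to D2 (14)


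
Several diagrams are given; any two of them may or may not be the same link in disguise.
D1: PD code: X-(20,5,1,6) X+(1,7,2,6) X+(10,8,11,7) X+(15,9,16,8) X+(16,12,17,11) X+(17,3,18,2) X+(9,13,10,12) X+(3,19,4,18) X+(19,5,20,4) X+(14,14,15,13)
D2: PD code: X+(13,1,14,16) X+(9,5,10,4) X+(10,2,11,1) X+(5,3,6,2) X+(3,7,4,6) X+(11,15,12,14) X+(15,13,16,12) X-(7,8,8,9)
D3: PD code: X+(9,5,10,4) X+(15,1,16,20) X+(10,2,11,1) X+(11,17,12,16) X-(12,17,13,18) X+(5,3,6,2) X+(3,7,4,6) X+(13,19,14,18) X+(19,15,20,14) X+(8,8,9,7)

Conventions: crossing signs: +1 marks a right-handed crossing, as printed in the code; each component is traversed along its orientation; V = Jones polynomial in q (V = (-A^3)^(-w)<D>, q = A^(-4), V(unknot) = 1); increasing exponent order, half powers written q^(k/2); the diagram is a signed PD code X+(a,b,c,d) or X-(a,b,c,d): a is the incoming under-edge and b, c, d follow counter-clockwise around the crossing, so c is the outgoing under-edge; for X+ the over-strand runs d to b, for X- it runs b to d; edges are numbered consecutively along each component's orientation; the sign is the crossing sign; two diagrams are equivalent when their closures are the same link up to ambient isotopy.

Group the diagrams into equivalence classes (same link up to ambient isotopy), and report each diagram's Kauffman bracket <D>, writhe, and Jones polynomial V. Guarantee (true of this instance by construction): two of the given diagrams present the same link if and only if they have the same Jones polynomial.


grouping into links: {D1, D2, D3}
V(D1) = q^2 + 2q^4 - 2q^5 + q^6 - 2q^7 + q^8  (w +8, c 10, <D> = A^-8 - 2A^-4 + 1 - 2A^4 + 2A^8 + A^16)
D2 (bracket A^-14 - 2A^-10 + A^-6 - 2A^-2 + 2A^2 + A^10; 8 crossings at w = +6): V = q^2 + 2q^4 - 2q^5 + q^6 - 2q^7 + q^8
D3 (bracket A^-8 - 2A^-4 + 1 - 2A^4 + 2A^8 + A^16; 10 crossings at w = +8): V = q^2 + 2q^4 - 2q^5 + q^6 - 2q^7 + q^8
why: one V(q) for all 3 diagrams — one class (guaranteed)


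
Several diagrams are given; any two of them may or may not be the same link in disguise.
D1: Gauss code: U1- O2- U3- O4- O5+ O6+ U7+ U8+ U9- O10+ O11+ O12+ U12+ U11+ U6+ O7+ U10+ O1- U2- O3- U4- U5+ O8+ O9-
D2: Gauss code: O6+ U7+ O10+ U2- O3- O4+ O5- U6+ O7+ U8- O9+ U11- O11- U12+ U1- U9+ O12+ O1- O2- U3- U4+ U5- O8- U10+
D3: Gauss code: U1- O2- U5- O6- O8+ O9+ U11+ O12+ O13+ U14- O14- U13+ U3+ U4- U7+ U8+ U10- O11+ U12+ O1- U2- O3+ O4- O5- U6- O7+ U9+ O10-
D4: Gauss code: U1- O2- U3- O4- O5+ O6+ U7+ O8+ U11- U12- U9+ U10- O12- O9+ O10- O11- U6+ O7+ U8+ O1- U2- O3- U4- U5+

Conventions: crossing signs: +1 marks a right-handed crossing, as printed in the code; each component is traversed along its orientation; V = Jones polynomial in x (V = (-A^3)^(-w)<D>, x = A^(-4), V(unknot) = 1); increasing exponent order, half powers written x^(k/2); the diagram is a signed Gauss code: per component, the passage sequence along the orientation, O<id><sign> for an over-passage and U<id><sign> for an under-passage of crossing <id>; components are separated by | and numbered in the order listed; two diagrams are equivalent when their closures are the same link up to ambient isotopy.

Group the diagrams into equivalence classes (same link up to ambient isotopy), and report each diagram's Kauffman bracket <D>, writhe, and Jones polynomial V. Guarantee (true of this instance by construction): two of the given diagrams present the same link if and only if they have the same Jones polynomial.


classes: {D1, D3, D4} | {D2}
V(D1) = -x^-3 + x^-2 - x^-1 + 3 - x + x^2 - x^3  [12 crossings, <D> = -A^-6 + A^-2 - A^2 + 3A^6 - A^10 + A^14 - A^18, w = +2]
V(D2) = -x^-3 + 2x^-2 - 2x^-1 + 3 - 2x + 2x^2 - x^3  [12 crossings, <D> = -A^-12 + 2A^-8 - 2A^-4 + 3 - 2A^4 + 2A^8 - A^12, w = 0]
V(D3) = -x^-3 + x^-2 - x^-1 + 3 - x + x^2 - x^3  [14 crossings, <D> = -A^-12 + A^-8 - A^-4 + 3 - A^4 + A^8 - A^12, w = 0]
V(D4) = -x^-3 + x^-2 - x^-1 + 3 - x + x^2 - x^3  [12 crossings, <D> = -A^-18 + A^-14 - A^-10 + 3A^-6 - A^-2 + A^2 - A^6, w = -2]
note: 2 values of V(x) split the 4 diagrams


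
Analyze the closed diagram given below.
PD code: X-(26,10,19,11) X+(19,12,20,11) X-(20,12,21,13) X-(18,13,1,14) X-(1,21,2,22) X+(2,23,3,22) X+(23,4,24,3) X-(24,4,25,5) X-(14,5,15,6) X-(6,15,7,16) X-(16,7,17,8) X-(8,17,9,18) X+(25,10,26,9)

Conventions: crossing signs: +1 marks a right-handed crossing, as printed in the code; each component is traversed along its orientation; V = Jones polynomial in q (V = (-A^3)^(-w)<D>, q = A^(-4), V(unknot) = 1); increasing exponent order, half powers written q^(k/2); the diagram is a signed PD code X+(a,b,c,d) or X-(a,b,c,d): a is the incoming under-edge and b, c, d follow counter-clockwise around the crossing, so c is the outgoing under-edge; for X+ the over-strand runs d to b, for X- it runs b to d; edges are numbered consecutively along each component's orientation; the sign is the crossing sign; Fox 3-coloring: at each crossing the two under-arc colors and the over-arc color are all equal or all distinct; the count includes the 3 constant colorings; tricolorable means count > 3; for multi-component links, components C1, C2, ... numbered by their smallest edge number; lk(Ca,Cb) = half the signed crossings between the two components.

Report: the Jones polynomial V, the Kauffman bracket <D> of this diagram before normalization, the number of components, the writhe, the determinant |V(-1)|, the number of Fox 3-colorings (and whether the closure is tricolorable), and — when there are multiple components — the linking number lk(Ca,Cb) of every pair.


V(q) = q^(-15/2) - q^(-7/2) - q^(-5/2) - q^(-3/2)
bracket: A^-9 + A^-5 + A^-1 - A^15, w = -5
2 components, writhe -5, over 13 crossings
lk(C1,C2) = 0
det 0, colorings 9 of 3^13 — tricolorable
observation: span 6 respects span(V) <= c + mu - 1 = 14 for this 2-component diagram


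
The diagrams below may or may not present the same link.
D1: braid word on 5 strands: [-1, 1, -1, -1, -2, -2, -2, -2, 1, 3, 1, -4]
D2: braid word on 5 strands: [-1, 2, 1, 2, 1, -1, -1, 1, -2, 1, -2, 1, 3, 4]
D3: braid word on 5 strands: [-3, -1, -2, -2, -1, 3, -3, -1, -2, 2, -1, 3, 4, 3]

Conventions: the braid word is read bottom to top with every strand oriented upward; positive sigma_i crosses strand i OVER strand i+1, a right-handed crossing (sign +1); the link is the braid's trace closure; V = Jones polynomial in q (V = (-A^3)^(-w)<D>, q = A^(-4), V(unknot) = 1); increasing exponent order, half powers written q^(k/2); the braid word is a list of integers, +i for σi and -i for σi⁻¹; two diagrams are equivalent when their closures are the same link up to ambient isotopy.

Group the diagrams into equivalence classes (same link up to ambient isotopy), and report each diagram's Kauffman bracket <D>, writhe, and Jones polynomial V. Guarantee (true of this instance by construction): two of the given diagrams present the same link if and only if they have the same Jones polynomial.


classes: {D1} | {D2} | {D3}
V(D1) = q^-6 + q^-3 + q^-2 + q^-1  [12 crossings, <D> = A^-8 + A^-4 + 1 + A^12, w = -4]
V(D2) = 1 + q + q^2 + q^3  (w +4, c 14, <D> = 1 + A^4 + A^8 + A^12)
D3 (bracket A^-4 + 2A^4 - A^8 + 2A^12 - A^16 + A^20; 14 crossings at w = -4): V = q^-8 - q^-7 + 2q^-6 - q^-5 + 2q^-4 + q^-2
note: 3 classes among 3 diagrams; unequal V(q) rules out equality


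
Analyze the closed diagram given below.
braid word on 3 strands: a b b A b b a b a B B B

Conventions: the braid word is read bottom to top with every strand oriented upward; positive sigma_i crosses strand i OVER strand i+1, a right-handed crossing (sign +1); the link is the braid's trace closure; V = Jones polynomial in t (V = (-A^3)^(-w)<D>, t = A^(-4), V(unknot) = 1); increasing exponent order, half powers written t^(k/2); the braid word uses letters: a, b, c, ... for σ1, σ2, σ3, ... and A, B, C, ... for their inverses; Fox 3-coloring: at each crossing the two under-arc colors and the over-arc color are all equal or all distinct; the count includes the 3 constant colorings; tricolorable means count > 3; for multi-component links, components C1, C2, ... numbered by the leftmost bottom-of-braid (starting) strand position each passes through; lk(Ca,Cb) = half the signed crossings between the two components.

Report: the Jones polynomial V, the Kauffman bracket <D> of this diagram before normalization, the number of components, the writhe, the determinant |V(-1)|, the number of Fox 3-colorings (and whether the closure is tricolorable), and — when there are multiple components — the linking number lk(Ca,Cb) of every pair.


Jones polynomial: V(t) = -1 + 3t - 3t^2 + 5t^3 - 5t^4 + 4t^5 - 3t^6 + 2t^7 - t^8
<D> = -A^-20 + 2A^-16 - 3A^-12 + 4A^-8 - 5A^-4 + 5 - 3A^4 + 3A^8 - A^12; writhe +4
components 1, writhe +4 (12 crossings)
3-colorings: 9 of 3^12, det 27 — tricolorable
note: det 27 = |V(-1)|; divisible by 3, so tricolorable


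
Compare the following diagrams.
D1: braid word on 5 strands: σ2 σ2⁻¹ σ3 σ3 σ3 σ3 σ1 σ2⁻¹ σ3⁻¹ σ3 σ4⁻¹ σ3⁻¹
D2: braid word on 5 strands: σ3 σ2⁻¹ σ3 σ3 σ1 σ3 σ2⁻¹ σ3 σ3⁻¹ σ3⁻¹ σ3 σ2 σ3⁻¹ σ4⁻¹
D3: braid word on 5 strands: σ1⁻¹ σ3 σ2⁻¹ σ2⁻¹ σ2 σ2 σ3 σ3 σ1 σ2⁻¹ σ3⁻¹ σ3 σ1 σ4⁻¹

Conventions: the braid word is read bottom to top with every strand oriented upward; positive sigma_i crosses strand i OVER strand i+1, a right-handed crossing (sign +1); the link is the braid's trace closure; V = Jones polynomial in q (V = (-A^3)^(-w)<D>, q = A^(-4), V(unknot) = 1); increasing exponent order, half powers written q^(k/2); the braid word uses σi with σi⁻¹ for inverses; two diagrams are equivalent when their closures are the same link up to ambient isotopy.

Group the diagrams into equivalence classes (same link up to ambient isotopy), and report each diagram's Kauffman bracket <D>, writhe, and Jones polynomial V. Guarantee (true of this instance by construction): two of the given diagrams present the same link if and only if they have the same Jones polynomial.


grouping into links: {D1, D2, D3}
V(D1) = q + q^3 - q^4  (w +2, c 12, <D> = -A^-10 + A^-6 + A^2)
D2 (bracket -A^-10 + A^-6 + A^2; 14 crossings at w = +2): V = q + q^3 - q^4
V(D3) = q + q^3 - q^4  [14 crossings, <D> = -A^-10 + A^-6 + A^2, w = +2]
why: all 3 diagrams share one V(q), hence one class


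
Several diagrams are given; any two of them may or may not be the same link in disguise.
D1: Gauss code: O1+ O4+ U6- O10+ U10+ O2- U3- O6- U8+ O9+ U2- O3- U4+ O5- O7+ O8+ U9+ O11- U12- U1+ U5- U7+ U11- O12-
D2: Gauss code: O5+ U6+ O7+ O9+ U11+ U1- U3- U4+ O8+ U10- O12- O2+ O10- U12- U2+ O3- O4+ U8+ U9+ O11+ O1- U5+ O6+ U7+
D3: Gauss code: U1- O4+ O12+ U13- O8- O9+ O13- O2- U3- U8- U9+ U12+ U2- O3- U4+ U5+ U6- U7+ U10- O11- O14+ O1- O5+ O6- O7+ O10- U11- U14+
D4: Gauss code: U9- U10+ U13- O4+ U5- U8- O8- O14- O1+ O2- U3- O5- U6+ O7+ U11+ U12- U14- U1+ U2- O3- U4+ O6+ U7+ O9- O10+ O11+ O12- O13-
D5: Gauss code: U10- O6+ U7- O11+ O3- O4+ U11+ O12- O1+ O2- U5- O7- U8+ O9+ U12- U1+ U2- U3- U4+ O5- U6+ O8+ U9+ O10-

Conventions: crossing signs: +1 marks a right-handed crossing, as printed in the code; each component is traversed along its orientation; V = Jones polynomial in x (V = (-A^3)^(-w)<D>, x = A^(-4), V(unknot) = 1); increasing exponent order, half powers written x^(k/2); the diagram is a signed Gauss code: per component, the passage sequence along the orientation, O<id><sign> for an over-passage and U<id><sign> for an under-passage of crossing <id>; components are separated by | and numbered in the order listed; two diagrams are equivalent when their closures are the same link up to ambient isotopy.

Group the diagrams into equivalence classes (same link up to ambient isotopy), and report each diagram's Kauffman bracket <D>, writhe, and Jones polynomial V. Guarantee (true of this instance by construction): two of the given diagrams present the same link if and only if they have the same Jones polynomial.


equivalence classes: {D1, D4, D5} | {D2} | {D3}
D1 (bracket -A^-12 + 2A^-8 - 2A^-4 + 3 - 2A^4 + 2A^8 - A^12; 12 crossings at w = 0): V = -x^-3 + 2x^-2 - 2x^-1 + 3 - 2x + 2x^2 - x^3
V(D2) = x + x^3 - x^4  [12 crossings, <D> = -A^-4 + 1 + A^8, w = +4]
V(D3) = 1  (w -2, c 14, <D> = A^-6)
D4 (bracket -A^-18 + 2A^-14 - 2A^-10 + 3A^-6 - 2A^-2 + 2A^2 - A^6; 14 crossings at w = -2): V = -x^-3 + 2x^-2 - 2x^-1 + 3 - 2x + 2x^2 - x^3
V(D5) = -x^-3 + 2x^-2 - 2x^-1 + 3 - 2x + 2x^2 - x^3  [12 crossings, <D> = -A^-12 + 2A^-8 - 2A^-4 + 3 - 2A^4 + 2A^8 - A^12, w = 0]
observation: V(x) takes 3 values over 5 diagrams, fixing the grouping


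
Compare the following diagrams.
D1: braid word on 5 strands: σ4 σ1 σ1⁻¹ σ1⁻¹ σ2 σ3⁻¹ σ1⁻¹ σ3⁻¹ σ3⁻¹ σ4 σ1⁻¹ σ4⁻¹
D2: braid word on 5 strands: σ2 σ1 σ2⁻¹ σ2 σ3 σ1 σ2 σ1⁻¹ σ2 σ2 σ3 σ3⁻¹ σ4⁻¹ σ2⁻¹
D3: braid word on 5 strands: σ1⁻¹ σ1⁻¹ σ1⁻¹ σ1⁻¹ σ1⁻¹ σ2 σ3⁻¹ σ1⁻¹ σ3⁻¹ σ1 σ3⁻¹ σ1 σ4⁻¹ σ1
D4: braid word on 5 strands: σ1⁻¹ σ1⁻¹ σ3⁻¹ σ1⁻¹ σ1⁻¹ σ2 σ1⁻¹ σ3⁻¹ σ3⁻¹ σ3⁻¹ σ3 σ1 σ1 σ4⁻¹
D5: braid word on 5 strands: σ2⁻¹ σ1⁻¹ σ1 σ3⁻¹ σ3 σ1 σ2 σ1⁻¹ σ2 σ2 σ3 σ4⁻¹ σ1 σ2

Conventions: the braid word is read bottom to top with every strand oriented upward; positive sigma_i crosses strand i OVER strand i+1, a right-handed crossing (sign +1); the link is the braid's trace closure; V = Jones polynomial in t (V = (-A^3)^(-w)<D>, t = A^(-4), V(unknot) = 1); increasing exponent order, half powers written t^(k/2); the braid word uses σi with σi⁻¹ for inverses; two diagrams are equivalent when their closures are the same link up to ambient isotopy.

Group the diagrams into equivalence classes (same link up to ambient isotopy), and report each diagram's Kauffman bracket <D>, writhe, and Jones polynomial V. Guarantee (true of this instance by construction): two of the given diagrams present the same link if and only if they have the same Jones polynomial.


classes: {D1, D3, D4} | {D2, D5}
V(D1) = t^-8 - 2t^-7 + t^-6 - 2t^-5 + 2t^-4 + t^-2  [12 crossings, <D> = A^-4 + 2A^4 - 2A^8 + A^12 - 2A^16 + A^20, w = -4]
V(D2) = t - t^2 + 2t^3 - t^4 + t^5 - t^6  (w +4, c 14, <D> = -A^-12 + A^-8 - A^-4 + 2 - A^4 + A^8)
D3 (bracket A^-10 + 2A^-2 - 2A^2 + A^6 - 2A^10 + A^14; 14 crossings at w = -6): V = t^-8 - 2t^-7 + t^-6 - 2t^-5 + 2t^-4 + t^-2
D4 (bracket A^-10 + 2A^-2 - 2A^2 + A^6 - 2A^10 + A^14; 14 crossings at w = -6): V = t^-8 - 2t^-7 + t^-6 - 2t^-5 + 2t^-4 + t^-2
V(D5) = t - t^2 + 2t^3 - t^4 + t^5 - t^6  [14 crossings, <D> = -A^-12 + A^-8 - A^-4 + 2 - A^4 + A^8, w = +4]
insight: V(t) takes 2 values over 5 diagrams, fixing the grouping


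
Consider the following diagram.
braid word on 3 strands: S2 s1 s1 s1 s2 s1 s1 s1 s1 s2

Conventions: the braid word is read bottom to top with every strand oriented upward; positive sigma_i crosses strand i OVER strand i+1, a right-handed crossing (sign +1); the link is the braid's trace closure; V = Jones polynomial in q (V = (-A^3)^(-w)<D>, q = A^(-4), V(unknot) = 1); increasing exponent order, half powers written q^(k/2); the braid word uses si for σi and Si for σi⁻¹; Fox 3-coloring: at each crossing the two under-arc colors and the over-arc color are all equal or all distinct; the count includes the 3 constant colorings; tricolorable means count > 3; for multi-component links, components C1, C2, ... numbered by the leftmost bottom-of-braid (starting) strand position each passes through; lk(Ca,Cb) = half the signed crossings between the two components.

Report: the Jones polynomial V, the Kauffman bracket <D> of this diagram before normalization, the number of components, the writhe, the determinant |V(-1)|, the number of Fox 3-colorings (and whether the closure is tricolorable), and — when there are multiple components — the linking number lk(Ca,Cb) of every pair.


V = q^3 + q^5 - q^6 + q^7 - q^8 + q^9 - q^10
<D> = -A^-16 + A^-12 - A^-8 + A^-4 - 1 + A^4 + A^12 (w = +8)
1 component over 10 crossings, w = +8
3 Fox colorings among 3^10, |V(-1)| = 7: not tricolorable
why: V spans 7 powers of q: at least 7 crossings in any diagram


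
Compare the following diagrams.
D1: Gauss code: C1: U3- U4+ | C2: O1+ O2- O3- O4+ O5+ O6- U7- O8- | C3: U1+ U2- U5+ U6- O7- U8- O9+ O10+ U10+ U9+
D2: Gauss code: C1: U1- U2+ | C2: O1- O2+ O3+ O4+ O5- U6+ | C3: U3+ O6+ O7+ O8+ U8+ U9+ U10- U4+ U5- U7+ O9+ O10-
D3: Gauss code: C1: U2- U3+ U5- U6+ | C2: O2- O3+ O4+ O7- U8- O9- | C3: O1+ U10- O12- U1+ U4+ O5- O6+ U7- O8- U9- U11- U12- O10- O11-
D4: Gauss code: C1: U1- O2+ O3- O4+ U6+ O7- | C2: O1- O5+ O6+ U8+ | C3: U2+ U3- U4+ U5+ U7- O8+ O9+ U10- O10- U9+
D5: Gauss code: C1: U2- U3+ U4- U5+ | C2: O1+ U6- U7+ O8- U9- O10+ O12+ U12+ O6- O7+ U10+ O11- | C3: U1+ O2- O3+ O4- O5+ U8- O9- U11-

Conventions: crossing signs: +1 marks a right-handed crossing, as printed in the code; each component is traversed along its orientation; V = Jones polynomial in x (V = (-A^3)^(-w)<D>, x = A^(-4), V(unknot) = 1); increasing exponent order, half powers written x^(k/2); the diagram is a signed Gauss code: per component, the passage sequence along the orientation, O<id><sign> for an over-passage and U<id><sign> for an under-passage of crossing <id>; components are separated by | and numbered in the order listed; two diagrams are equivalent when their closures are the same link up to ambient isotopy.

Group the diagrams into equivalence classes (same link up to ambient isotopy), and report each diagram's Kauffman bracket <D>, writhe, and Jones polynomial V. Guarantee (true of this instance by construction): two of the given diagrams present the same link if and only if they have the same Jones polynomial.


grouping into links: {D1, D3, D5} | {D2, D4}
V(D1) = x^-3 + x^-2 + x^-1 + 1  (w 0, c 10, <D> = 1 + A^4 + A^8 + A^12)
V(D2) = 1 + x + x^2 + x^3  (w +4, c 10, <D> = 1 + A^4 + A^8 + A^12)
V(D3) = x^-3 + x^-2 + x^-1 + 1  (w -4, c 12, <D> = A^-12 + A^-8 + A^-4 + 1)
D4 (bracket A^-6 + A^-2 + A^2 + A^6; 10 crossings at w = +2): V = 1 + x + x^2 + x^3
V(D5) = x^-3 + x^-2 + x^-1 + 1  (w 0, c 12, <D> = 1 + A^4 + A^8 + A^12)
why: V(x) takes 2 values over 5 diagrams, fixing the grouping


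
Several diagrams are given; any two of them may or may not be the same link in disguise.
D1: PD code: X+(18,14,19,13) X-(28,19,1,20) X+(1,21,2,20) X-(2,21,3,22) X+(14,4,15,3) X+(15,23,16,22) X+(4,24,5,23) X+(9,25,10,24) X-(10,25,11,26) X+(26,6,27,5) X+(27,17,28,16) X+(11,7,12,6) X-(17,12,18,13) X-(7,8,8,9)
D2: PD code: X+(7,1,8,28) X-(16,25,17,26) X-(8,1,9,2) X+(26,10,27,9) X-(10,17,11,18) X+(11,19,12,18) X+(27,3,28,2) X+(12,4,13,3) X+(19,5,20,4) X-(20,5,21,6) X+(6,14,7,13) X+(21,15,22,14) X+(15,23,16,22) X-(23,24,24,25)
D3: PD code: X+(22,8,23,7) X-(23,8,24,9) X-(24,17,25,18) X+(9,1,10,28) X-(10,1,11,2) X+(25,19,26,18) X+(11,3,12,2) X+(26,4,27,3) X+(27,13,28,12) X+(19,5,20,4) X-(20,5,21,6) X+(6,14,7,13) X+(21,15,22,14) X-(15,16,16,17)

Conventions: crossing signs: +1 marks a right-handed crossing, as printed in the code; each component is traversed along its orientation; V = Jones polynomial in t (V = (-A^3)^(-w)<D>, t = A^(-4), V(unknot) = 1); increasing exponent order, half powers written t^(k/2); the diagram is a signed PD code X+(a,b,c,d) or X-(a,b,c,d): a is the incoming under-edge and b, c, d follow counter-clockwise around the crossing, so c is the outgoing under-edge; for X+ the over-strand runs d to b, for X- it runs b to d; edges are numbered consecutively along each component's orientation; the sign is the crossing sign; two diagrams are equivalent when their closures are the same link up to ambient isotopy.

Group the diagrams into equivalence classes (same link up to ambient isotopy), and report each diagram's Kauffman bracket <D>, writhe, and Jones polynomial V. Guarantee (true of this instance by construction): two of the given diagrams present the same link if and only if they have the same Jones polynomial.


grouping into links: {D1, D2, D3}
V(D1) = t + t^3 - t^4  (w +4, c 14, <D> = -A^-4 + 1 + A^8)
V(D2) = t + t^3 - t^4  [14 crossings, <D> = -A^-4 + 1 + A^8, w = +4]
D3 (bracket -A^-4 + 1 + A^8; 14 crossings at w = +4): V = t + t^3 - t^4
why: all 3 diagrams share one V(t), hence one class


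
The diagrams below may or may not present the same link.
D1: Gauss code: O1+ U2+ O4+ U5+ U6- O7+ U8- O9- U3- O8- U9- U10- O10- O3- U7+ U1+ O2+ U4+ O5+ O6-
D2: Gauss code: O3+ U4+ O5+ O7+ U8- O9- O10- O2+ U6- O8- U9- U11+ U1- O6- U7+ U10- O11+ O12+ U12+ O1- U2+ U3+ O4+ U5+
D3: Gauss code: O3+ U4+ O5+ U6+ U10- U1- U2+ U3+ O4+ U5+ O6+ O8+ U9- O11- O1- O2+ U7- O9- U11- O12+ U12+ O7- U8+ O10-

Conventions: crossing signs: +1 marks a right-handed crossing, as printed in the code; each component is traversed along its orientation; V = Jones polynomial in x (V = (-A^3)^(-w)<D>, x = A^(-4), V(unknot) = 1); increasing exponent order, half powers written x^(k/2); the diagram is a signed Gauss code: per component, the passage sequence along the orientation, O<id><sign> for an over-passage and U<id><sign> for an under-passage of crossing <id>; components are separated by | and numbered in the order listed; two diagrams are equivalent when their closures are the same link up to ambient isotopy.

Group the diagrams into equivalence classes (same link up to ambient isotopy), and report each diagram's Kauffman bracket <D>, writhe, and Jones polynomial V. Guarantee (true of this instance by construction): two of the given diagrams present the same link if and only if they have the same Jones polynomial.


classes: {D1, D2, D3}
V(D1) = -x^-3 + x^-2 - x^-1 + 3 - x + x^2 - x^3  [10 crossings, <D> = -A^-12 + A^-8 - A^-4 + 3 - A^4 + A^8 - A^12, w = 0]
D2 (bracket -A^-6 + A^-2 - A^2 + 3A^6 - A^10 + A^14 - A^18; 12 crossings at w = +2): V = -x^-3 + x^-2 - x^-1 + 3 - x + x^2 - x^3
V(D3) = -x^-3 + x^-2 - x^-1 + 3 - x + x^2 - x^3  [12 crossings, <D> = -A^-6 + A^-2 - A^2 + 3A^6 - A^10 + A^14 - A^18, w = +2]
note: all 3 diagrams share one V(x), hence one class
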